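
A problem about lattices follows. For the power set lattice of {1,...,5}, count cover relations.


A cover relation a -< b holds when a < b with no c strictly between.
Cover relations:
  {} -< {1}
  {} -< {2}
  {} -< {3}
  {} -< {4}
  {} -< {5}
  {1} -< {1,2}
  {1} -< {1,3}
  {1} -< {1,4}
  ...72 more
Total: 80


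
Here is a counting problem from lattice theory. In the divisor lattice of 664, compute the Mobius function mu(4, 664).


In a divisor lattice, mu(a,b) = mu(b/a) where mu is the classical Mobius function.
b/a = 664/4 = 166
Prime factorization of 166: primes [2, 83]
166 is squarefree with 2 prime factor(s), so mu(166) = (-1)^2 = 1


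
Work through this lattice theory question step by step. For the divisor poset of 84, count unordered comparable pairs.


A comparable pair {a,b} has a < b or b < a in the order.
Count unordered pairs where one element is strictly below the other.
Examples: {1,2}, {1,3}, {1,4}, {1,6}, ...
Total comparable pairs: 42


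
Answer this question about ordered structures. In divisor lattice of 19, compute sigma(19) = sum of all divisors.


sigma(n) = sum of divisors.
Divisors of 19: [1, 19]
Sum = 20


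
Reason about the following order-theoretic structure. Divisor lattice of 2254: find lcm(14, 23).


In a divisor lattice, join = lcm (least common multiple).
gcd(14,23) = 1
lcm(14,23) = 14*23/gcd = 322/1 = 322


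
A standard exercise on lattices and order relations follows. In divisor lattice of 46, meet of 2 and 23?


In a divisor lattice, meet = gcd (greatest common divisor).
By Euclidean algorithm or factoring: gcd(2,23) = 1


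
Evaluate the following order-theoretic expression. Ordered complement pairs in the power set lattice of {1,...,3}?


Complement pair (a,b): a meet b = bottom, a join b = top.
Here: A intersect B = {} and A union B = {1,...,3}.
Pairs found: ({},{1,2,3}), ({1},{2,3}), ({2},{1,3}), ({3},{1,2}), ... (4 more)
Total ordered pairs: 8


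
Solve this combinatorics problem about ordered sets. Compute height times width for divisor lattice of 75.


Height = length of longest chain minus 1; width = size of largest antichain.
A maximum chain: 1 | 5 | 25 | 75  (height 3).
A maximum antichain: {3, 5}  (width 2).
Product = 3 * 2 = 6


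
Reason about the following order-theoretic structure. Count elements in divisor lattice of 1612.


Divisors of 1612: [1, 2, 4, 13, 26, 31, 52, 62, 124, 403, 806, 1612]
Count: 12


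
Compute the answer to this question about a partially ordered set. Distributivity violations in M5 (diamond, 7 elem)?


Distributive law: a ^ (b v c) = (a ^ b) v (a ^ c).
Check all 7^3 = 343 ordered triples (a,b,c).
  e.g. a=a1, b=a2, c=a3: lhs=a1 != rhs=0
  e.g. a=a1, b=a2, c=a4: lhs=a1 != rhs=0
Total violating triples: 60


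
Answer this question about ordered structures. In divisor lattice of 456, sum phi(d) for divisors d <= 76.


Divisors of 456 up to 76: [1, 2, 3, 4, 6, 8, 12, 19, 24, 38, 57, 76]
phi values: [1, 1, 2, 2, 2, 4, 4, 18, 8, 18, 36, 36]
Sum = 132


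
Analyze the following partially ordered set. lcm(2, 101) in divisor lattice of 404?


Join=lcm.
gcd(2,101)=1
lcm=202


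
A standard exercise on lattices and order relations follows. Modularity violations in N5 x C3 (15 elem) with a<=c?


Modular law: if a <= c then a v (b ^ c) = (a v b) ^ c.
Check all triples (a,b,c) with a <= c among 15 elements.
  e.g. a=(a,0), b=(c,0), c=(b,0): lhs=(a,0) != rhs=(b,0)
  e.g. a=(a,0), b=(c,1), c=(b,0): lhs=(a,0) != rhs=(b,0)
Total violating triples: 18


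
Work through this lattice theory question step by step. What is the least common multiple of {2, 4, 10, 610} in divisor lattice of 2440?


In a divisor lattice, join = lcm (least common multiple).
Compute lcm iteratively: start with first element, then lcm(current, next).
Elements: [2, 4, 10, 610]
lcm(2,4) = 4
lcm(4,10) = 20
lcm(20,610) = 1220
Final lcm = 1220


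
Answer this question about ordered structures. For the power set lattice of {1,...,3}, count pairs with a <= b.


The order relation is {(a,b) : a <= b}, reflexive so it includes (a,a).
Examples: ({},{}), ({},{1,2}), ({},{1,2,3}), ({},{1,3}), ({},{1}), ...
Total ordered pairs: 27


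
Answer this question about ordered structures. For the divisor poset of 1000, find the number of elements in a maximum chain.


A chain is a totally ordered subset; we count the number of elements in a maximum chain.
Compute, for each element x, the size of the longest chain ending at x:
  1: 1
  2: 2
  5: 2
  4: 3
  25: 3
  8: 4
  ...
A maximum chain: 1 < 2 < 4 < 8 < 40 < 200 < 1000
Number of elements in the longest chain: 7


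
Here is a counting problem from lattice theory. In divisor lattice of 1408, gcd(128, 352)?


Meet=gcd.
gcd(128,352)=32


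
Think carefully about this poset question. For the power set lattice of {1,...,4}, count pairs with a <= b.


The order relation is {(a,b) : a <= b}, reflexive so it includes (a,a).
Examples: ({},{}), ({},{1,2}), ({},{1,2,3}), ({},{1,2,3,4}), ({},{1,2,4}), ...
Total ordered pairs: 81


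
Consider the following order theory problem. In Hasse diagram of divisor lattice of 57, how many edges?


A cover relation a -< b holds when a < b with no c strictly between.
Cover relations:
  1 -< 3
  1 -< 19
  3 -< 57
  19 -< 57
Total: 4


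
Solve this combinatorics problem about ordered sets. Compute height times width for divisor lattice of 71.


Height = length of longest chain minus 1; width = size of largest antichain.
A maximum chain: 1 | 71  (height 1).
A maximum antichain: {1}  (width 1).
Product = 1 * 1 = 1


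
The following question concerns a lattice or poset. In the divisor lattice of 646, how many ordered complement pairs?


Complement pair (a,b): a meet b = bottom, a join b = top.
Here: gcd(a,b)=1 and lcm(a,b)=646, i.e. a*b=646 with a,b coprime.
Pairs found: (1,646), (2,323), (17,38), (19,34), ... (4 more)
Total ordered pairs: 8


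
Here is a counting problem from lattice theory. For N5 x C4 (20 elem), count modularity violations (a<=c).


Modular law: if a <= c then a v (b ^ c) = (a v b) ^ c.
Check all triples (a,b,c) with a <= c among 20 elements.
  e.g. a=(a,0), b=(c,0), c=(b,0): lhs=(a,0) != rhs=(b,0)
  e.g. a=(a,0), b=(c,1), c=(b,0): lhs=(a,0) != rhs=(b,0)
Total violating triples: 40


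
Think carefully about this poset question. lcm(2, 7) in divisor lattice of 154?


Join=lcm.
gcd(2,7)=1
lcm=14


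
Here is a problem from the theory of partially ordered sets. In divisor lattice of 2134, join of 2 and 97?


In a divisor lattice, join = lcm (least common multiple).
gcd(2,97) = 1
lcm(2,97) = 2*97/gcd = 194/1 = 194


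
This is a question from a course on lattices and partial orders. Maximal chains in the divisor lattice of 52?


A maximal chain goes from the minimum element to a maximal element via cover relations.
Counting all min-to-max paths in the cover graph.
Total maximal chains: 3


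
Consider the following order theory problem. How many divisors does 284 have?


Divisors of 284: [1, 2, 4, 71, 142, 284]
Count: 6


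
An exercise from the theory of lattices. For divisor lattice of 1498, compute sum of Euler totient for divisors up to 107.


Divisors of 1498 up to 107: [1, 2, 7, 14, 107]
phi values: [1, 1, 6, 6, 106]
Sum = 120


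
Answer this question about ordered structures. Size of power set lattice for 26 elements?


Power set = 2^n.
2^26 = 67108864


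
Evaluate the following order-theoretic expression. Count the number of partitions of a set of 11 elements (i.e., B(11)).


B(n) = number of set partitions of an n-element set.
B(n) satisfies the recurrence: B(n+1) = sum_k C(n,k)*B(k).
B(11) = 678570


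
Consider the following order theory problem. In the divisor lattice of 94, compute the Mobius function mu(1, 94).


In a divisor lattice, mu(a,b) = mu(b/a) where mu is the classical Mobius function.
b/a = 94/1 = 94
Prime factorization of 94: primes [2, 47]
94 is squarefree with 2 prime factor(s), so mu(94) = (-1)^2 = 1


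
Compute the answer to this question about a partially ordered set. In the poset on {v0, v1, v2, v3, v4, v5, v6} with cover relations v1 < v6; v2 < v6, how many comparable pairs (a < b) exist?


A comparable pair {a,b} has a < b or b < a in the order.
Count unordered pairs where one element is strictly below the other.
Examples: {v1,v6}, {v2,v6}
Total comparable pairs: 2


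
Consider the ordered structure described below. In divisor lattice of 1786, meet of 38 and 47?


In a divisor lattice, meet = gcd (greatest common divisor).
By Euclidean algorithm or factoring: gcd(38,47) = 1


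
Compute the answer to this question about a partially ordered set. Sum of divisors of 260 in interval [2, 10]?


Interval [2,10] in divisors of 260: [2, 10]
Sum = 12


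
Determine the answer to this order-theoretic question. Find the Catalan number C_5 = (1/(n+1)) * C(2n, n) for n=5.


C(n) = C(2n, n) / (n+1).
C(10, 5) = 252
C(5) = 252 / 6 = 42


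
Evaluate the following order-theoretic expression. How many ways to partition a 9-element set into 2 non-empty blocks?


S(n,k) = k*S(n-1,k) + S(n-1,k-1).
S(8,2) = 127, S(8,1) = 1
S(9,2) = 2*127 + 1 = 254 + 1
S(9,2) = 255


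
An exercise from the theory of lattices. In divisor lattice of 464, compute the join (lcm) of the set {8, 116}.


In a divisor lattice, join = lcm (least common multiple).
Compute lcm iteratively: start with first element, then lcm(current, next).
Elements: [8, 116]
lcm(8,116) = 232
Final lcm = 232


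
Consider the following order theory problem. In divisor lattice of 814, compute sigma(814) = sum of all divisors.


sigma(n) = sum of divisors.
Divisors of 814: [1, 2, 11, 22, 37, 74, 407, 814]
Sum = 1368


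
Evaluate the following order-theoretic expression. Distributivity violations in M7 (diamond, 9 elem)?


Distributive law: a ^ (b v c) = (a ^ b) v (a ^ c).
Check all 9^3 = 729 ordered triples (a,b,c).
  e.g. a=a1, b=a2, c=a3: lhs=a1 != rhs=0
  e.g. a=a1, b=a2, c=a4: lhs=a1 != rhs=0
Total violating triples: 210


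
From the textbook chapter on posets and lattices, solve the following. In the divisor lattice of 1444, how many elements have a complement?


An element a is complemented if some b has a meet b = bottom, a join b = top.
a is complemented iff gcd(a, n/a)=1, i.e. a is a unitary divisor of 1444.
Complemented elements: 1, 4, 361, 1444
Count: 4


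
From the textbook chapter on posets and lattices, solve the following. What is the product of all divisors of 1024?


Divisors of 1024: [1, 2, 4, 8, 16, 32, 64, 128, 256, 512, 1024]
Product = n^(d(n)/2) = 1024^(11/2)
Product = 36028797018963968


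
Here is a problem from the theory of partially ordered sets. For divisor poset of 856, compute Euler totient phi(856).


phi(n) = n * prod_{p|n} (1 - 1/p).
Prime divisors of 856: [2, 107]
phi(856) = 856 * (1 - 1/2) * (1 - 1/107)
phi(856) = 424


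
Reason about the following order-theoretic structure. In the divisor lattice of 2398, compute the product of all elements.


Divisors of 2398: [1, 2, 11, 22, 109, 218, 1199, 2398]
Product = n^(d(n)/2) = 2398^(8/2)
Product = 33067146163216


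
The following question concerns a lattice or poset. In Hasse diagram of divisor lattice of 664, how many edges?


A cover relation a -< b holds when a < b with no c strictly between.
Cover relations:
  1 -< 2
  1 -< 83
  2 -< 4
  2 -< 166
  4 -< 8
  4 -< 332
  8 -< 664
  83 -< 166
  ...2 more
Total: 10


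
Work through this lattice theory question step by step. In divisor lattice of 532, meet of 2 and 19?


In a divisor lattice, meet = gcd (greatest common divisor).
By Euclidean algorithm or factoring: gcd(2,19) = 1


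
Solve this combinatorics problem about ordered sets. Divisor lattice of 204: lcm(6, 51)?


Join=lcm.
gcd(6,51)=3
lcm=102


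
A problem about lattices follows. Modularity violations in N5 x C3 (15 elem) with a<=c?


Modular law: if a <= c then a v (b ^ c) = (a v b) ^ c.
Check all triples (a,b,c) with a <= c among 15 elements.
  e.g. a=(a,0), b=(c,0), c=(b,0): lhs=(a,0) != rhs=(b,0)
  e.g. a=(a,0), b=(c,1), c=(b,0): lhs=(a,0) != rhs=(b,0)
Total violating triples: 18


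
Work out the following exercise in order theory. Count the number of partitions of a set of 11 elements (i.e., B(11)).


B(n) = number of set partitions of an n-element set.
B(n) satisfies the recurrence: B(n+1) = sum_k C(n,k)*B(k).
B(11) = 678570


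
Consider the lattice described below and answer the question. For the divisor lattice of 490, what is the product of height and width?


Height = length of longest chain minus 1; width = size of largest antichain.
A maximum chain: 1 | 7 | 49 | 245 | 490  (height 4).
A maximum antichain: {10, 14, 35, 49}  (width 4).
Product = 4 * 4 = 16


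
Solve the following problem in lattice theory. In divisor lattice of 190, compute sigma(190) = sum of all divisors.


sigma(n) = sum of divisors.
Divisors of 190: [1, 2, 5, 10, 19, 38, 95, 190]
Sum = 360


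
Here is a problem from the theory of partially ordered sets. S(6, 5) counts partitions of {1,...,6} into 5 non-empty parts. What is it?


S(n,k) = k*S(n-1,k) + S(n-1,k-1).
S(5,5) = 1, S(5,4) = 10
S(6,5) = 5*1 + 10 = 5 + 10
S(6,5) = 15


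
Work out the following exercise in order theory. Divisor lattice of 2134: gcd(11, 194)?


Meet=gcd.
gcd(11,194)=1


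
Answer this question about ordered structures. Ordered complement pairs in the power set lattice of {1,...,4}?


Complement pair (a,b): a meet b = bottom, a join b = top.
Here: A intersect B = {} and A union B = {1,...,4}.
Pairs found: ({},{1,2,3,4}), ({1},{2,3,4}), ({2},{1,3,4}), ({3},{1,2,4}), ... (12 more)
Total ordered pairs: 16


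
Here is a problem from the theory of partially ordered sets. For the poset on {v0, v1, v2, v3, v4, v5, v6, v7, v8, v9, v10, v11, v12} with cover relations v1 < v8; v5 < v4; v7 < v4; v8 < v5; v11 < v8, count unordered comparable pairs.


A comparable pair {a,b} has a < b or b < a in the order.
Count unordered pairs where one element is strictly below the other.
Examples: {v1,v4}, {v1,v5}, {v1,v8}, {v4,v5}, ...
Total comparable pairs: 10


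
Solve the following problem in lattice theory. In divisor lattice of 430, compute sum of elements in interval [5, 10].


Interval [5,10] in divisors of 430: [5, 10]
Sum = 15


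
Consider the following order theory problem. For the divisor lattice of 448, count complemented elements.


An element a is complemented if some b has a meet b = bottom, a join b = top.
a is complemented iff gcd(a, n/a)=1, i.e. a is a unitary divisor of 448.
Complemented elements: 1, 7, 64, 448
Count: 4


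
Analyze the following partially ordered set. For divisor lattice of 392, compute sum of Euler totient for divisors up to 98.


Divisors of 392 up to 98: [1, 2, 4, 7, 8, 14, 28, 49, 56, 98]
phi values: [1, 1, 2, 6, 4, 6, 12, 42, 24, 42]
Sum = 140


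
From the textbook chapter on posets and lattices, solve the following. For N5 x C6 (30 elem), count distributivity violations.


Distributive law: a ^ (b v c) = (a ^ b) v (a ^ c).
Check all 30^3 = 27000 ordered triples (a,b,c).
  e.g. a=(b,0), b=(a,0), c=(c,0): lhs=(b,0) != rhs=(a,0)
  e.g. a=(b,0), b=(a,0), c=(c,1): lhs=(b,0) != rhs=(a,0)
Total violating triples: 432


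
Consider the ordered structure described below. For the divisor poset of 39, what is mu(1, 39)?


In a divisor lattice, mu(a,b) = mu(b/a) where mu is the classical Mobius function.
b/a = 39/1 = 39
Prime factorization of 39: primes [3, 13]
39 is squarefree with 2 prime factor(s), so mu(39) = (-1)^2 = 1


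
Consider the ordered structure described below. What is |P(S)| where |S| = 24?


Power set = 2^n.
2^24 = 16777216


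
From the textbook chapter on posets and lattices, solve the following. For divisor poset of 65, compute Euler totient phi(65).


phi(n) = n * prod_{p|n} (1 - 1/p).
Prime divisors of 65: [5, 13]
phi(65) = 65 * (1 - 1/5) * (1 - 1/13)
phi(65) = 48


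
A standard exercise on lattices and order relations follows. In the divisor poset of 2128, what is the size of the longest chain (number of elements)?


A chain is a totally ordered subset; we count the number of elements in a maximum chain.
Compute, for each element x, the size of the longest chain ending at x:
  1: 1
  2: 2
  7: 2
  19: 2
  4: 3
  8: 4
  ...
A maximum chain: 1 < 2 < 4 < 8 < 16 < 112 < 2128
Number of elements in the longest chain: 7


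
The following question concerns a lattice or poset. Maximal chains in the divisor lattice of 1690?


A maximal chain goes from the minimum element to a maximal element via cover relations.
Counting all min-to-max paths in the cover graph.
Total maximal chains: 12


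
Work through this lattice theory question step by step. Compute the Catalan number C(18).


C(n) = C(2n, n) / (n+1).
C(36, 18) = 9075135300
C(18) = 9075135300 / 19 = 477638700


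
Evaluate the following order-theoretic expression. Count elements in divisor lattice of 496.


Divisors of 496: [1, 2, 4, 8, 16, 31, 62, 124, 248, 496]
Count: 10


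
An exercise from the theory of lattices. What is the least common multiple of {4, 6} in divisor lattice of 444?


In a divisor lattice, join = lcm (least common multiple).
Compute lcm iteratively: start with first element, then lcm(current, next).
Elements: [4, 6]
lcm(4,6) = 12
Final lcm = 12


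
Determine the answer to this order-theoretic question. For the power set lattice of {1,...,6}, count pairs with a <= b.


The order relation is {(a,b) : a <= b}, reflexive so it includes (a,a).
Examples: ({},{}), ({},{1,2}), ({},{1,2,3}), ({},{1,2,3,4}), ({},{1,2,3,4,5}), ...
Total ordered pairs: 729


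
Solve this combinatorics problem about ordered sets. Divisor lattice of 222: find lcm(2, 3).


In a divisor lattice, join = lcm (least common multiple).
gcd(2,3) = 1
lcm(2,3) = 2*3/gcd = 6/1 = 6


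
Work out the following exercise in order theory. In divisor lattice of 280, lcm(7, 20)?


Join=lcm.
gcd(7,20)=1
lcm=140


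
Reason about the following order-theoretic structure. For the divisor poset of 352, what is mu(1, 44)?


In a divisor lattice, mu(a,b) = mu(b/a) where mu is the classical Mobius function.
b/a = 44/1 = 44
Prime factorization of 44: primes [2, 11]
44 is not squarefree, so mu(44) = 0


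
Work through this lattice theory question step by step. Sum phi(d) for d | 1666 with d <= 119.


Divisors of 1666 up to 119: [1, 2, 7, 14, 17, 34, 49, 98, 119]
phi values: [1, 1, 6, 6, 16, 16, 42, 42, 96]
Sum = 226


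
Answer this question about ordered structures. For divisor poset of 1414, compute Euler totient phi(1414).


phi(n) = n * prod_{p|n} (1 - 1/p).
Prime divisors of 1414: [2, 7, 101]
phi(1414) = 1414 * (1 - 1/2) * (1 - 1/7) * (1 - 1/101)
phi(1414) = 600


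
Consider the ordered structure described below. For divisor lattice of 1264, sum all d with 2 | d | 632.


Interval [2,632] in divisors of 1264: [2, 4, 8, 158, 316, 632]
Sum = 1120


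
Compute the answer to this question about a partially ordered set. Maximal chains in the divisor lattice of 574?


A maximal chain goes from the minimum element to a maximal element via cover relations.
Counting all min-to-max paths in the cover graph.
Total maximal chains: 6


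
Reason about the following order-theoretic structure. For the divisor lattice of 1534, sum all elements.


sigma(n) = sum of divisors.
Divisors of 1534: [1, 2, 13, 26, 59, 118, 767, 1534]
Sum = 2520


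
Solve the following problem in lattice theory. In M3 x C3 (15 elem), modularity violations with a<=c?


Modular law: if a <= c then a v (b ^ c) = (a v b) ^ c.
Check all triples (a,b,c) with a <= c among 15 elements.
This lattice is modular (diamonds M_m and their chain-products are modular).
Total violating triples: 0


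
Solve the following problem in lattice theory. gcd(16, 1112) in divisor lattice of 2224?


Meet=gcd.
gcd(16,1112)=8


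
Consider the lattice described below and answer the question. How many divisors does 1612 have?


Divisors of 1612: [1, 2, 4, 13, 26, 31, 52, 62, 124, 403, 806, 1612]
Count: 12


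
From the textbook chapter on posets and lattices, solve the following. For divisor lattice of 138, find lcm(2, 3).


In a divisor lattice, join = lcm (least common multiple).
Compute lcm iteratively: start with first element, then lcm(current, next).
Elements: [2, 3]
lcm(2,3) = 6
Final lcm = 6


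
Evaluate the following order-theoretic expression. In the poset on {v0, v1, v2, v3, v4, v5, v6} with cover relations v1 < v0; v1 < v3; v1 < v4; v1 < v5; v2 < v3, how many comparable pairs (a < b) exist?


A comparable pair {a,b} has a < b or b < a in the order.
Count unordered pairs where one element is strictly below the other.
Examples: {v0,v1}, {v1,v3}, {v1,v4}, {v1,v5}, ...
Total comparable pairs: 5


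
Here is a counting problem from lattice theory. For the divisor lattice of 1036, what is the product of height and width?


Height = length of longest chain minus 1; width = size of largest antichain.
A maximum chain: 1 | 37 | 259 | 518 | 1036  (height 4).
A maximum antichain: {4, 14, 74, 259}  (width 4).
Product = 4 * 4 = 16


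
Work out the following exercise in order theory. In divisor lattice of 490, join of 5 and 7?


In a divisor lattice, join = lcm (least common multiple).
gcd(5,7) = 1
lcm(5,7) = 5*7/gcd = 35/1 = 35


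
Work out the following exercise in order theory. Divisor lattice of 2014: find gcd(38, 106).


In a divisor lattice, meet = gcd (greatest common divisor).
By Euclidean algorithm or factoring: gcd(38,106) = 2


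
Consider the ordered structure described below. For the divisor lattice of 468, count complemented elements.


An element a is complemented if some b has a meet b = bottom, a join b = top.
a is complemented iff gcd(a, n/a)=1, i.e. a is a unitary divisor of 468.
Complemented elements: 1, 4, 9, 13, 36, 52, ... (2 more)
Count: 8


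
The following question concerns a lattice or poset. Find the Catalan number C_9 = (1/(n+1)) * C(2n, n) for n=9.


C(n) = C(2n, n) / (n+1).
C(18, 9) = 48620
C(9) = 48620 / 10 = 4862


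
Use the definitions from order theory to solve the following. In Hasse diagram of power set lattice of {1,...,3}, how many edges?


A cover relation a -< b holds when a < b with no c strictly between.
Cover relations:
  {} -< {1}
  {} -< {2}
  {} -< {3}
  {1} -< {1,2}
  {1} -< {1,3}
  {2} -< {1,2}
  {2} -< {2,3}
  {3} -< {1,3}
  ...4 more
Total: 12


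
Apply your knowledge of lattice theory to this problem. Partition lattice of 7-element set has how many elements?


B(n) = number of set partitions of an n-element set.
B(n) satisfies the recurrence: B(n+1) = sum_k C(n,k)*B(k).
B(7) = 877


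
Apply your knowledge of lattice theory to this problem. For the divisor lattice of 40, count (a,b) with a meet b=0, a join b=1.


Complement pair (a,b): a meet b = bottom, a join b = top.
Here: gcd(a,b)=1 and lcm(a,b)=40, i.e. a*b=40 with a,b coprime.
Pairs found: (1,40), (5,8), (8,5), (40,1)
Total ordered pairs: 4


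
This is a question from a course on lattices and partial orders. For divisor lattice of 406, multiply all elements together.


Divisors of 406: [1, 2, 7, 14, 29, 58, 203, 406]
Product = n^(d(n)/2) = 406^(8/2)
Product = 27170906896


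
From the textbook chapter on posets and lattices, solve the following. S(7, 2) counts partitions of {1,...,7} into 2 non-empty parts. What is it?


S(n,k) = k*S(n-1,k) + S(n-1,k-1).
S(6,2) = 31, S(6,1) = 1
S(7,2) = 2*31 + 1 = 62 + 1
S(7,2) = 63


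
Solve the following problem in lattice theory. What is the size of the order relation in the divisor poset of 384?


The order relation is {(a,b) : a <= b}, reflexive so it includes (a,a).
Examples: (1,1), (1,12), (1,128), (1,16), (1,192), ...
Total ordered pairs: 108


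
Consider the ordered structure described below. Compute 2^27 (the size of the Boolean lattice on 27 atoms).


Power set = 2^n.
2^27 = 134217728


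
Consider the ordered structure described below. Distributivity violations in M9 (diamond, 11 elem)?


Distributive law: a ^ (b v c) = (a ^ b) v (a ^ c).
Check all 11^3 = 1331 ordered triples (a,b,c).
  e.g. a=a1, b=a2, c=a3: lhs=a1 != rhs=0
  e.g. a=a1, b=a2, c=a4: lhs=a1 != rhs=0
Total violating triples: 504


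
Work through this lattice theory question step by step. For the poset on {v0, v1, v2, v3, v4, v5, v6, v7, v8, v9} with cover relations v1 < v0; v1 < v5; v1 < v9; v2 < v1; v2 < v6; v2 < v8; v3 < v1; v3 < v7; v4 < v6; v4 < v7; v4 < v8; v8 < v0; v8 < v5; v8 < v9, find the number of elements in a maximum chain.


A chain is a totally ordered subset; we count the number of elements in a maximum chain.
Compute, for each element x, the size of the longest chain ending at x:
  v2: 1
  v3: 1
  v4: 1
  v1: 2
  v6: 2
  v7: 2
  ...
A maximum chain: v2 < v1 < v0
Number of elements in the longest chain: 3


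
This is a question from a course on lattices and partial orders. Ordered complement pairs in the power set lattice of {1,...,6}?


Complement pair (a,b): a meet b = bottom, a join b = top.
Here: A intersect B = {} and A union B = {1,...,6}.
Pairs found: ({},{1,2,3,4,5,6}), ({1},{2,3,4,5,6}), ({2},{1,3,4,5,6}), ({3},{1,2,4,5,6}), ... (60 more)
Total ordered pairs: 64


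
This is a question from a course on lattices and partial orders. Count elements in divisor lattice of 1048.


Divisors of 1048: [1, 2, 4, 8, 131, 262, 524, 1048]
Count: 8


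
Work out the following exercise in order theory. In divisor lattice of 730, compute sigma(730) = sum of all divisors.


sigma(n) = sum of divisors.
Divisors of 730: [1, 2, 5, 10, 73, 146, 365, 730]
Sum = 1332


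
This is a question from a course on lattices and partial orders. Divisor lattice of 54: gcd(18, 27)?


Meet=gcd.
gcd(18,27)=9


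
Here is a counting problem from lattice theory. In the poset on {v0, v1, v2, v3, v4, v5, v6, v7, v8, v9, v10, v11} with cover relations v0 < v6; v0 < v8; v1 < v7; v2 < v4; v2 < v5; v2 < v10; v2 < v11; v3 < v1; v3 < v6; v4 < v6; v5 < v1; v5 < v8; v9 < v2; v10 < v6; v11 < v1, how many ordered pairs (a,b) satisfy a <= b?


The order relation is {(a,b) : a <= b}, reflexive so it includes (a,a).
Examples: (v0,v0), (v0,v6), (v0,v8), (v1,v1), (v1,v7), ...
Total ordered pairs: 42


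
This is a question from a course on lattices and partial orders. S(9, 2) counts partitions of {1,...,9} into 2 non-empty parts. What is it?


S(n,k) = k*S(n-1,k) + S(n-1,k-1).
S(8,2) = 127, S(8,1) = 1
S(9,2) = 2*127 + 1 = 254 + 1
S(9,2) = 255


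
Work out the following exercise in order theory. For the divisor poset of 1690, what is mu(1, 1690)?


In a divisor lattice, mu(a,b) = mu(b/a) where mu is the classical Mobius function.
b/a = 1690/1 = 1690
Prime factorization of 1690: primes [2, 5, 13]
1690 is not squarefree, so mu(1690) = 0


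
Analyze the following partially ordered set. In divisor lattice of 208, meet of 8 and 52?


In a divisor lattice, meet = gcd (greatest common divisor).
By Euclidean algorithm or factoring: gcd(8,52) = 4


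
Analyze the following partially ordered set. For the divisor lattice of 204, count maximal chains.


A maximal chain goes from the minimum element to a maximal element via cover relations.
Counting all min-to-max paths in the cover graph.
Total maximal chains: 12


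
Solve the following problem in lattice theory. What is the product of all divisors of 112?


Divisors of 112: [1, 2, 4, 7, 8, 14, 16, 28, 56, 112]
Product = n^(d(n)/2) = 112^(10/2)
Product = 17623416832


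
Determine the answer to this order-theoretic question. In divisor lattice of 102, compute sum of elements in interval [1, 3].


Interval [1,3] in divisors of 102: [1, 3]
Sum = 4


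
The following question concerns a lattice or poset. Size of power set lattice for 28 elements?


Power set = 2^n.
2^28 = 268435456


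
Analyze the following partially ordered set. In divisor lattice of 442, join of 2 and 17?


In a divisor lattice, join = lcm (least common multiple).
gcd(2,17) = 1
lcm(2,17) = 2*17/gcd = 34/1 = 34


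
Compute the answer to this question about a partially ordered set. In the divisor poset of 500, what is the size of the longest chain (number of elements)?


A chain is a totally ordered subset; we count the number of elements in a maximum chain.
Compute, for each element x, the size of the longest chain ending at x:
  1: 1
  2: 2
  5: 2
  4: 3
  25: 3
  10: 3
  ...
A maximum chain: 1 < 2 < 4 < 20 < 100 < 500
Number of elements in the longest chain: 6


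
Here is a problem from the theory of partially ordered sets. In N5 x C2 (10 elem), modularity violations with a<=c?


Modular law: if a <= c then a v (b ^ c) = (a v b) ^ c.
Check all triples (a,b,c) with a <= c among 10 elements.
  e.g. a=(a,0), b=(c,0), c=(b,0): lhs=(a,0) != rhs=(b,0)
  e.g. a=(a,0), b=(c,1), c=(b,0): lhs=(a,0) != rhs=(b,0)
Total violating triples: 6


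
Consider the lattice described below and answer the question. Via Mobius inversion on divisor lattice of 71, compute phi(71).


phi(n) = n * prod_{p|n} (1 - 1/p).
Prime divisors of 71: [71]
phi(71) = 71 * (1 - 1/71)
phi(71) = 70


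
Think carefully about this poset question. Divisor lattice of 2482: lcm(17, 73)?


Join=lcm.
gcd(17,73)=1
lcm=1241


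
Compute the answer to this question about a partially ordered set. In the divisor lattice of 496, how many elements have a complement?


An element a is complemented if some b has a meet b = bottom, a join b = top.
a is complemented iff gcd(a, n/a)=1, i.e. a is a unitary divisor of 496.
Complemented elements: 1, 16, 31, 496
Count: 4


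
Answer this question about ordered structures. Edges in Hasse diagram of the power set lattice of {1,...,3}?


A cover relation a -< b holds when a < b with no c strictly between.
Cover relations:
  {} -< {1}
  {} -< {2}
  {} -< {3}
  {1} -< {1,2}
  {1} -< {1,3}
  {2} -< {1,2}
  {2} -< {2,3}
  {3} -< {1,3}
  ...4 more
Total: 12


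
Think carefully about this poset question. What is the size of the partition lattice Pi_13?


B(n) = number of set partitions of an n-element set.
B(n) satisfies the recurrence: B(n+1) = sum_k C(n,k)*B(k).
B(13) = 27644437


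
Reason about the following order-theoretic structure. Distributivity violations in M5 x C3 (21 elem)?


Distributive law: a ^ (b v c) = (a ^ b) v (a ^ c).
Check all 21^3 = 9261 ordered triples (a,b,c).
  e.g. a=(a1,0), b=(a2,0), c=(a3,0): lhs=(a1,0) != rhs=(0,0)
  e.g. a=(a1,0), b=(a2,0), c=(a3,1): lhs=(a1,0) != rhs=(0,0)
Total violating triples: 1620


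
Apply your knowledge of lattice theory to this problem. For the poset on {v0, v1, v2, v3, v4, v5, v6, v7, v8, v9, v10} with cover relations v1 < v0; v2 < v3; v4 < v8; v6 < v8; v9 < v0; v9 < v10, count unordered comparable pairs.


A comparable pair {a,b} has a < b or b < a in the order.
Count unordered pairs where one element is strictly below the other.
Examples: {v0,v1}, {v0,v9}, {v2,v3}, {v4,v8}, ...
Total comparable pairs: 6


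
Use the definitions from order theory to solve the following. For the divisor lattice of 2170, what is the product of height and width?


Height = length of longest chain minus 1; width = size of largest antichain.
A maximum chain: 1 | 31 | 217 | 1085 | 2170  (height 4).
A maximum antichain: {10, 14, 35, 62, 155, 217}  (width 6).
Product = 4 * 6 = 24


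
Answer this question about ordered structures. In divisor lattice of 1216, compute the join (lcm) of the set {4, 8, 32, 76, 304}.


In a divisor lattice, join = lcm (least common multiple).
Compute lcm iteratively: start with first element, then lcm(current, next).
Elements: [4, 8, 32, 76, 304]
lcm(4,8) = 8
lcm(8,32) = 32
lcm(32,76) = 608
lcm(608,304) = 608
Final lcm = 608


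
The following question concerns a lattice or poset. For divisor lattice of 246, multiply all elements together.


Divisors of 246: [1, 2, 3, 6, 41, 82, 123, 246]
Product = n^(d(n)/2) = 246^(8/2)
Product = 3662186256


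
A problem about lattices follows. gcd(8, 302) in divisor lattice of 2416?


Meet=gcd.
gcd(8,302)=2


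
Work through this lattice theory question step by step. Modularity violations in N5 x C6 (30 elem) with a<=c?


Modular law: if a <= c then a v (b ^ c) = (a v b) ^ c.
Check all triples (a,b,c) with a <= c among 30 elements.
  e.g. a=(a,0), b=(c,0), c=(b,0): lhs=(a,0) != rhs=(b,0)
  e.g. a=(a,0), b=(c,1), c=(b,0): lhs=(a,0) != rhs=(b,0)
Total violating triples: 126


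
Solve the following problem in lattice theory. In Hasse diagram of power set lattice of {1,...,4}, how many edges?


A cover relation a -< b holds when a < b with no c strictly between.
Cover relations:
  {} -< {1}
  {} -< {2}
  {} -< {3}
  {} -< {4}
  {1} -< {1,2}
  {1} -< {1,3}
  {1} -< {1,4}
  {2} -< {1,2}
  ...24 more
Total: 32


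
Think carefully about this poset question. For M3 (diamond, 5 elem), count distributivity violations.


Distributive law: a ^ (b v c) = (a ^ b) v (a ^ c).
Check all 5^3 = 125 ordered triples (a,b,c).
  e.g. a=a1, b=a2, c=a3: lhs=a1 != rhs=0
  e.g. a=a1, b=a3, c=a2: lhs=a1 != rhs=0
Total violating triples: 6


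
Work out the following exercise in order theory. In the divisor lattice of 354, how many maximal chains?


A maximal chain goes from the minimum element to a maximal element via cover relations.
Counting all min-to-max paths in the cover graph.
Total maximal chains: 6


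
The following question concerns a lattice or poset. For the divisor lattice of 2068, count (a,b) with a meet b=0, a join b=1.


Complement pair (a,b): a meet b = bottom, a join b = top.
Here: gcd(a,b)=1 and lcm(a,b)=2068, i.e. a*b=2068 with a,b coprime.
Pairs found: (1,2068), (4,517), (11,188), (44,47), ... (4 more)
Total ordered pairs: 8


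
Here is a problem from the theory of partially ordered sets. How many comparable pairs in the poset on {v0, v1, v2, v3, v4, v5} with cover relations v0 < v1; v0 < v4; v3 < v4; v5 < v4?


A comparable pair {a,b} has a < b or b < a in the order.
Count unordered pairs where one element is strictly below the other.
Examples: {v0,v1}, {v0,v4}, {v3,v4}, {v4,v5}
Total comparable pairs: 4


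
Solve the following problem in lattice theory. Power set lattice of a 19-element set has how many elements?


Power set = 2^n.
2^19 = 524288


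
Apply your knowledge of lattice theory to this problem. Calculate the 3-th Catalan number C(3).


C(n) = C(2n, n) / (n+1).
C(6, 3) = 20
C(3) = 20 / 4 = 5


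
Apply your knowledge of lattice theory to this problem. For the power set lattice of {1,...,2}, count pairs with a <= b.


The order relation is {(a,b) : a <= b}, reflexive so it includes (a,a).
Examples: ({},{}), ({},{1,2}), ({},{1}), ({},{2}), ({1,2},{1,2}), ...
Total ordered pairs: 9


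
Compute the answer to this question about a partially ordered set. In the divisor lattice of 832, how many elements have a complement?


An element a is complemented if some b has a meet b = bottom, a join b = top.
a is complemented iff gcd(a, n/a)=1, i.e. a is a unitary divisor of 832.
Complemented elements: 1, 13, 64, 832
Count: 4


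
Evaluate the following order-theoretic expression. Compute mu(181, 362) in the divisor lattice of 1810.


In a divisor lattice, mu(a,b) = mu(b/a) where mu is the classical Mobius function.
b/a = 362/181 = 2
Prime factorization of 2: primes [2]
2 is squarefree with 1 prime factor(s), so mu(2) = (-1)^1 = -1


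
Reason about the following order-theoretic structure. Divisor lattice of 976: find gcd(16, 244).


In a divisor lattice, meet = gcd (greatest common divisor).
By Euclidean algorithm or factoring: gcd(16,244) = 4


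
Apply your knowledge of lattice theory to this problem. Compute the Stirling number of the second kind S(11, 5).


S(n,k) = k*S(n-1,k) + S(n-1,k-1).
S(10,5) = 42525, S(10,4) = 34105
S(11,5) = 5*42525 + 34105 = 212625 + 34105
S(11,5) = 246730


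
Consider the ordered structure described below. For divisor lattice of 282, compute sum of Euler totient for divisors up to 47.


Divisors of 282 up to 47: [1, 2, 3, 6, 47]
phi values: [1, 1, 2, 2, 46]
Sum = 52


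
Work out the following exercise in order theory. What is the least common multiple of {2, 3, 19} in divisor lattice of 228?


In a divisor lattice, join = lcm (least common multiple).
Compute lcm iteratively: start with first element, then lcm(current, next).
Elements: [2, 3, 19]
lcm(2,3) = 6
lcm(6,19) = 114
Final lcm = 114


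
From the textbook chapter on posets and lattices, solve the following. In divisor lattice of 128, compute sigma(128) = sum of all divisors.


sigma(n) = sum of divisors.
Divisors of 128: [1, 2, 4, 8, 16, 32, 64, 128]
Sum = 255


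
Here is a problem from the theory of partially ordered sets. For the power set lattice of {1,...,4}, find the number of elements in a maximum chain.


A chain is a totally ordered subset; we count the number of elements in a maximum chain.
Compute, for each element x, the size of the longest chain ending at x:
  {}: 1
  {1}: 2
  {2}: 2
  {3}: 2
  {4}: 2
  {1,2}: 3
  ...
A maximum chain: {} < {1} < {1,2} < {1,2,3} < {1,2,3,4}
Number of elements in the longest chain: 5


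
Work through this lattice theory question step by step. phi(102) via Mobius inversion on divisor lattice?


phi(n) = n * prod_{p|n} (1 - 1/p).
Prime divisors of 102: [2, 3, 17]
phi(102) = 102 * (1 - 1/2) * (1 - 1/3) * (1 - 1/17)
phi(102) = 32


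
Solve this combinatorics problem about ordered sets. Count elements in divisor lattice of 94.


Divisors of 94: [1, 2, 47, 94]
Count: 4


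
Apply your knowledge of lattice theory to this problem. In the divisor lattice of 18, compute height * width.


Height = length of longest chain minus 1; width = size of largest antichain.
A maximum chain: 1 | 3 | 9 | 18  (height 3).
A maximum antichain: {2, 3}  (width 2).
Product = 3 * 2 = 6


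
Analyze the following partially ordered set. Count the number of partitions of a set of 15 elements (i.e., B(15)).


B(n) = number of set partitions of an n-element set.
B(n) satisfies the recurrence: B(n+1) = sum_k C(n,k)*B(k).
B(15) = 1382958545


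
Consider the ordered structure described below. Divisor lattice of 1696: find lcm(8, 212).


In a divisor lattice, join = lcm (least common multiple).
gcd(8,212) = 4
lcm(8,212) = 8*212/gcd = 1696/4 = 424


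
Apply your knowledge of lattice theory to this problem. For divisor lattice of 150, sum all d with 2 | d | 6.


Interval [2,6] in divisors of 150: [2, 6]
Sum = 8


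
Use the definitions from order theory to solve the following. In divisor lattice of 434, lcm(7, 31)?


Join=lcm.
gcd(7,31)=1
lcm=217


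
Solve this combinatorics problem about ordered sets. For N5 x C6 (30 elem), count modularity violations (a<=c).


Modular law: if a <= c then a v (b ^ c) = (a v b) ^ c.
Check all triples (a,b,c) with a <= c among 30 elements.
  e.g. a=(a,0), b=(c,0), c=(b,0): lhs=(a,0) != rhs=(b,0)
  e.g. a=(a,0), b=(c,1), c=(b,0): lhs=(a,0) != rhs=(b,0)
Total violating triples: 126


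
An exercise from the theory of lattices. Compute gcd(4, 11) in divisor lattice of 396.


In a divisor lattice, meet = gcd (greatest common divisor).
By Euclidean algorithm or factoring: gcd(4,11) = 1


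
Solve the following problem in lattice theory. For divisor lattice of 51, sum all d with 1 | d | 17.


Interval [1,17] in divisors of 51: [1, 17]
Sum = 18


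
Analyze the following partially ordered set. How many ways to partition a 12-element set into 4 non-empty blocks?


S(n,k) = k*S(n-1,k) + S(n-1,k-1).
S(11,4) = 145750, S(11,3) = 28501
S(12,4) = 4*145750 + 28501 = 583000 + 28501
S(12,4) = 611501
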